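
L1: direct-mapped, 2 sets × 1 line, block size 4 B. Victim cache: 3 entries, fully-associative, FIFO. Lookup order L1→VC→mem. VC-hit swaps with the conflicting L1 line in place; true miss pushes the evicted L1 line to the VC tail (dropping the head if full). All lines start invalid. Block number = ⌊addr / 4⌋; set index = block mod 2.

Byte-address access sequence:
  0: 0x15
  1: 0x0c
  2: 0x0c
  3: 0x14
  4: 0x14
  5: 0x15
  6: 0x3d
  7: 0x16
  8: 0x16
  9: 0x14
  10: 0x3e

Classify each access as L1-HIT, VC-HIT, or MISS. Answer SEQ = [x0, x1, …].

SEQ = [MISS, MISS, L1-HIT, VC-HIT, L1-HIT, L1-HIT, MISS, VC-HIT, L1-HIT, L1-HIT, VC-HIT]

0: 0x15 (blk 5, set 1) → MISS  vc=[]
1: 0xc (blk 3, set 1) → MISS  vc=[5]
2: 0xc (blk 3, set 1) → L1-HIT  vc=[5]
3: 0x14 (blk 5, set 1) → VC-HIT  vc=[3]
4: 0x14 (blk 5, set 1) → L1-HIT  vc=[3]
5: 0x15 (blk 5, set 1) → L1-HIT  vc=[3]
6: 0x3d (blk 15, set 1) → MISS  vc=[3, 5]
7: 0x16 (blk 5, set 1) → VC-HIT  vc=[3, 15]
8: 0x16 (blk 5, set 1) → L1-HIT  vc=[3, 15]
9: 0x14 (blk 5, set 1) → L1-HIT  vc=[3, 15]
10: 0x3e (blk 15, set 1) → VC-HIT  vc=[3, 5]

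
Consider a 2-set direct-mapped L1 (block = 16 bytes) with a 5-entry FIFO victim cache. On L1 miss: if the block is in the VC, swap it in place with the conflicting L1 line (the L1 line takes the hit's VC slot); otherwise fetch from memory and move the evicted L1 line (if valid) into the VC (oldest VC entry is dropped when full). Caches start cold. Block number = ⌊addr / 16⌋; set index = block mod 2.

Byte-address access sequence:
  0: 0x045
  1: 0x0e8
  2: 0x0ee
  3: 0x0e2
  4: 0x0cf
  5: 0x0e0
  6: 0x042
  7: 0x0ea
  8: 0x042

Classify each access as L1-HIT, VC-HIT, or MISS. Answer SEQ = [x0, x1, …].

SEQ = [MISS, MISS, L1-HIT, L1-HIT, MISS, VC-HIT, VC-HIT, VC-HIT, VC-HIT]

0: 0x45 (blk 4, set 0) → MISS  vc=[]
1: 0xe8 (blk 14, set 0) → MISS  vc=[4]
2: 0xee (blk 14, set 0) → L1-HIT  vc=[4]
3: 0xe2 (blk 14, set 0) → L1-HIT  vc=[4]
4: 0xcf (blk 12, set 0) → MISS  vc=[4, 14]
5: 0xe0 (blk 14, set 0) → VC-HIT  vc=[4, 12]
6: 0x42 (blk 4, set 0) → VC-HIT  vc=[14, 12]
7: 0xea (blk 14, set 0) → VC-HIT  vc=[4, 12]
8: 0x42 (blk 4, set 0) → VC-HIT  vc=[14, 12]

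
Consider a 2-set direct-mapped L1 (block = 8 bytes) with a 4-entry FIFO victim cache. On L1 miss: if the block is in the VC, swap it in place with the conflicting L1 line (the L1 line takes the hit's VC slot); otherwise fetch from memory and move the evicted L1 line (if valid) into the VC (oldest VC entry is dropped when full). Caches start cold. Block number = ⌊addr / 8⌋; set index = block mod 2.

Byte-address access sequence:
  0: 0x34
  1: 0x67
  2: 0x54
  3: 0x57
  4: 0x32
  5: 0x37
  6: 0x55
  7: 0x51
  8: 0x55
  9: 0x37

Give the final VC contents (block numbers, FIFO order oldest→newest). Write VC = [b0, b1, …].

VC = [10, 12]

#0 0x34→b6/s0 MISS; vc=[]
#1 0x67→b12/s0 MISS; vc=[6]
#2 0x54→b10/s0 MISS; vc=[6,12]
#3 0x57→b10/s0 L1-HIT; vc=[6,12]
#4 0x32→b6/s0 VC-HIT; vc=[10,12]
#5 0x37→b6/s0 L1-HIT; vc=[10,12]
#6 0x55→b10/s0 VC-HIT; vc=[6,12]
#7 0x51→b10/s0 L1-HIT; vc=[6,12]
#8 0x55→b10/s0 L1-HIT; vc=[6,12]
#9 0x37→b6/s0 VC-HIT; vc=[10,12]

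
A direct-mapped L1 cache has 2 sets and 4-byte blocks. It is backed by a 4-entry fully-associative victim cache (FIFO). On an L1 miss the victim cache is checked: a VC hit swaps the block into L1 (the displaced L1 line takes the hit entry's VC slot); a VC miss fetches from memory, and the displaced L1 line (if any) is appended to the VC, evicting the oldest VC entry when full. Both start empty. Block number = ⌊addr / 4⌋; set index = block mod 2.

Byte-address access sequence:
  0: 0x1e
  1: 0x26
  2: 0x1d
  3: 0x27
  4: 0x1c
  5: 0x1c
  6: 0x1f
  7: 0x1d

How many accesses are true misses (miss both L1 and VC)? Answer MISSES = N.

  [0] addr=0x1e blk=7 s=1: MISS | VC []
  [1] addr=0x26 blk=9 s=1: MISS | VC [7]
  [2] addr=0x1d blk=7 s=1: VC-HIT | VC [9]
  [3] addr=0x27 blk=9 s=1: VC-HIT | VC [7]
  [4] addr=0x1c blk=7 s=1: VC-HIT | VC [9]
  [5] addr=0x1c blk=7 s=1: L1-HIT | VC [9]
  [6] addr=0x1f blk=7 s=1: L1-HIT | VC [9]
  [7] addr=0x1d blk=7 s=1: L1-HIT | VC [9]

MISSES = 2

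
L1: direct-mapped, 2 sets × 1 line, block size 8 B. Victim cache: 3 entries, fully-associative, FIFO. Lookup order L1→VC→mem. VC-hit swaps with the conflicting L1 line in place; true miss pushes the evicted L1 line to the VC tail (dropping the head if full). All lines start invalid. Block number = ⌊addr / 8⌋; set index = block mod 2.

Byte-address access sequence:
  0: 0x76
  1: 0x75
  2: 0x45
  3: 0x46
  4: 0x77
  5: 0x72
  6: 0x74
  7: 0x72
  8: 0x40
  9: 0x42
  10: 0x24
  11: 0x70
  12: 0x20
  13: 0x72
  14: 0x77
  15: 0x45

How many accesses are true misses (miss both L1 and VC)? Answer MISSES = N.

  [0] addr=0x76 blk=14 s=0: MISS | VC []
  [1] addr=0x75 blk=14 s=0: L1-HIT | VC []
  [2] addr=0x45 blk=8 s=0: MISS | VC [14]
  [3] addr=0x46 blk=8 s=0: L1-HIT | VC [14]
  [4] addr=0x77 blk=14 s=0: VC-HIT | VC [8]
  [5] addr=0x72 blk=14 s=0: L1-HIT | VC [8]
  [6] addr=0x74 blk=14 s=0: L1-HIT | VC [8]
  [7] addr=0x72 blk=14 s=0: L1-HIT | VC [8]
  [8] addr=0x40 blk=8 s=0: VC-HIT | VC [14]
  [9] addr=0x42 blk=8 s=0: L1-HIT | VC [14]
  [10] addr=0x24 blk=4 s=0: MISS | VC [14, 8]
  [11] addr=0x70 blk=14 s=0: VC-HIT | VC [4, 8]
  [12] addr=0x20 blk=4 s=0: VC-HIT | VC [14, 8]
  [13] addr=0x72 blk=14 s=0: VC-HIT | VC [4, 8]
  [14] addr=0x77 blk=14 s=0: L1-HIT | VC [4, 8]
  [15] addr=0x45 blk=8 s=0: VC-HIT | VC [4, 14]

MISSES = 3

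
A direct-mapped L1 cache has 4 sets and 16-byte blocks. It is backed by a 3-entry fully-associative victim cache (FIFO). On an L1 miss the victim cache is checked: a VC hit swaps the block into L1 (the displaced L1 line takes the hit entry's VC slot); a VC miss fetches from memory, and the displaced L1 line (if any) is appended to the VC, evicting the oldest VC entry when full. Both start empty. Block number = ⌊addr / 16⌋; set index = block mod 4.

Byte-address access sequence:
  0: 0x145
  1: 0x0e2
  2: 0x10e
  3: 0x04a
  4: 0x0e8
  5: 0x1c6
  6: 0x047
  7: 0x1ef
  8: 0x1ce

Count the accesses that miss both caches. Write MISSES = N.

0: 0x145 (blk 20, set 0) → MISS  vc=[]
1: 0xe2 (blk 14, set 2) → MISS  vc=[]
2: 0x10e (blk 16, set 0) → MISS  vc=[20]
3: 0x4a (blk 4, set 0) → MISS  vc=[20, 16]
4: 0xe8 (blk 14, set 2) → L1-HIT  vc=[20, 16]
5: 0x1c6 (blk 28, set 0) → MISS  vc=[20, 16, 4]
6: 0x47 (blk 4, set 0) → VC-HIT  vc=[20, 16, 28]
7: 0x1ef (blk 30, set 2) → MISS  vc=[16, 28, 14]
8: 0x1ce (blk 28, set 0) → VC-HIT  vc=[16, 4, 14]

MISSES = 6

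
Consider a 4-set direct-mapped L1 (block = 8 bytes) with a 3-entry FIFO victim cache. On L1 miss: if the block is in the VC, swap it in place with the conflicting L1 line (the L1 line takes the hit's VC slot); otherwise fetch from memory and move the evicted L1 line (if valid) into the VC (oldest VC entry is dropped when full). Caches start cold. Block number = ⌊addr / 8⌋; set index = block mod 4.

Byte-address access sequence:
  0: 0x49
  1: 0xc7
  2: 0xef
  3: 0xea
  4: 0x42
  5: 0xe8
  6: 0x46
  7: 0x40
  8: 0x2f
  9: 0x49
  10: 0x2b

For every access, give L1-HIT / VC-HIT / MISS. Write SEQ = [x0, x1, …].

SEQ = [MISS, MISS, MISS, L1-HIT, MISS, L1-HIT, L1-HIT, L1-HIT, MISS, VC-HIT, VC-HIT]

#0 0x49→b9/s1 MISS; vc=[]
#1 0xc7→b24/s0 MISS; vc=[]
#2 0xef→b29/s1 MISS; vc=[9]
#3 0xea→b29/s1 L1-HIT; vc=[9]
#4 0x42→b8/s0 MISS; vc=[9,24]
#5 0xe8→b29/s1 L1-HIT; vc=[9,24]
#6 0x46→b8/s0 L1-HIT; vc=[9,24]
#7 0x40→b8/s0 L1-HIT; vc=[9,24]
#8 0x2f→b5/s1 MISS; vc=[9,24,29]
#9 0x49→b9/s1 VC-HIT; vc=[5,24,29]
#10 0x2b→b5/s1 VC-HIT; vc=[9,24,29]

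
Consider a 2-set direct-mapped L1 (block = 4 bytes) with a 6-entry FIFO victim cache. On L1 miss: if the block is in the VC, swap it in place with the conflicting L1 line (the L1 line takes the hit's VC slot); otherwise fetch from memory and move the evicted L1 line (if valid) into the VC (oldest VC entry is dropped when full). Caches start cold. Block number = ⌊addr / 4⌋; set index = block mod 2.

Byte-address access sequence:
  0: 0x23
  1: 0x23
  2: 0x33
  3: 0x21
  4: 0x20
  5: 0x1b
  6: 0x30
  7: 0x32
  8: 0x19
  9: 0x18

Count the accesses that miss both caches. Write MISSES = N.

0: 0x23 (blk 8, set 0) → MISS  vc=[]
1: 0x23 (blk 8, set 0) → L1-HIT  vc=[]
2: 0x33 (blk 12, set 0) → MISS  vc=[8]
3: 0x21 (blk 8, set 0) → VC-HIT  vc=[12]
4: 0x20 (blk 8, set 0) → L1-HIT  vc=[12]
5: 0x1b (blk 6, set 0) → MISS  vc=[12, 8]
6: 0x30 (blk 12, set 0) → VC-HIT  vc=[6, 8]
7: 0x32 (blk 12, set 0) → L1-HIT  vc=[6, 8]
8: 0x19 (blk 6, set 0) → VC-HIT  vc=[12, 8]
9: 0x18 (blk 6, set 0) → L1-HIT  vc=[12, 8]

MISSES = 3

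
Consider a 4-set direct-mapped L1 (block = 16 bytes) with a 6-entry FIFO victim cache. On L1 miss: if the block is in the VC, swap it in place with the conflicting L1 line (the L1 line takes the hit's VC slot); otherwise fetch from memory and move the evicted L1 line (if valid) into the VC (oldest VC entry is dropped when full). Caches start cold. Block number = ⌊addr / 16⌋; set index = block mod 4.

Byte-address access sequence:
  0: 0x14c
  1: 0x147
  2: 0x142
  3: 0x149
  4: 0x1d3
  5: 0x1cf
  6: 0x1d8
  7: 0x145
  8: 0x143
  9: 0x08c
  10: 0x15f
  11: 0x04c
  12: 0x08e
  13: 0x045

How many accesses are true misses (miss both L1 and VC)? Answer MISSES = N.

MISSES = 6

  [0] addr=0x14c blk=20 s=0: MISS | VC []
  [1] addr=0x147 blk=20 s=0: L1-HIT | VC []
  [2] addr=0x142 blk=20 s=0: L1-HIT | VC []
  [3] addr=0x149 blk=20 s=0: L1-HIT | VC []
  [4] addr=0x1d3 blk=29 s=1: MISS | VC []
  [5] addr=0x1cf blk=28 s=0: MISS | VC [20]
  [6] addr=0x1d8 blk=29 s=1: L1-HIT | VC [20]
  [7] addr=0x145 blk=20 s=0: VC-HIT | VC [28]
  [8] addr=0x143 blk=20 s=0: L1-HIT | VC [28]
  [9] addr=0x8c blk=8 s=0: MISS | VC [28, 20]
  [10] addr=0x15f blk=21 s=1: MISS | VC [28, 20, 29]
  [11] addr=0x4c blk=4 s=0: MISS | VC [28, 20, 29, 8]
  [12] addr=0x8e blk=8 s=0: VC-HIT | VC [28, 20, 29, 4]
  [13] addr=0x45 blk=4 s=0: VC-HIT | VC [28, 20, 29, 8]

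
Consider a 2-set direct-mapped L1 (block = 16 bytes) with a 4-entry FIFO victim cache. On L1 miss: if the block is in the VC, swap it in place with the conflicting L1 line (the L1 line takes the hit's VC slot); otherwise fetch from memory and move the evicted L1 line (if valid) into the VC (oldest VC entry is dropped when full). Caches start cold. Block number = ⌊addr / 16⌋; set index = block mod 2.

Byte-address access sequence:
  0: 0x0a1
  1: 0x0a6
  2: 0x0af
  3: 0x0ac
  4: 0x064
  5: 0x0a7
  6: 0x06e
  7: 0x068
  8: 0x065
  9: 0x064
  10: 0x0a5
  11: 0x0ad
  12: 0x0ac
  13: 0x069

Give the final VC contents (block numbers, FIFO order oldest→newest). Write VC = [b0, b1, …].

#0 0xa1→b10/s0 MISS; vc=[]
#1 0xa6→b10/s0 L1-HIT; vc=[]
#2 0xaf→b10/s0 L1-HIT; vc=[]
#3 0xac→b10/s0 L1-HIT; vc=[]
#4 0x64→b6/s0 MISS; vc=[10]
#5 0xa7→b10/s0 VC-HIT; vc=[6]
#6 0x6e→b6/s0 VC-HIT; vc=[10]
#7 0x68→b6/s0 L1-HIT; vc=[10]
#8 0x65→b6/s0 L1-HIT; vc=[10]
#9 0x64→b6/s0 L1-HIT; vc=[10]
#10 0xa5→b10/s0 VC-HIT; vc=[6]
#11 0xad→b10/s0 L1-HIT; vc=[6]
#12 0xac→b10/s0 L1-HIT; vc=[6]
#13 0x69→b6/s0 VC-HIT; vc=[10]

VC = [10]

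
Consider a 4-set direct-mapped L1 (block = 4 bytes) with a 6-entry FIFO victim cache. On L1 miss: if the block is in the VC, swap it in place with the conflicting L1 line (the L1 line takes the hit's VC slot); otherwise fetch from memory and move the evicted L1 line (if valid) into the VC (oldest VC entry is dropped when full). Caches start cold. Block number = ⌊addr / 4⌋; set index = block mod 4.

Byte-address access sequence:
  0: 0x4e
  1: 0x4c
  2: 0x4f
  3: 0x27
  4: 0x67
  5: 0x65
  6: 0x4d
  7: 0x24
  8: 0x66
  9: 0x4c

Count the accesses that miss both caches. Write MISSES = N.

0: 0x4e (blk 19, set 3) → MISS  vc=[]
1: 0x4c (blk 19, set 3) → L1-HIT  vc=[]
2: 0x4f (blk 19, set 3) → L1-HIT  vc=[]
3: 0x27 (blk 9, set 1) → MISS  vc=[]
4: 0x67 (blk 25, set 1) → MISS  vc=[9]
5: 0x65 (blk 25, set 1) → L1-HIT  vc=[9]
6: 0x4d (blk 19, set 3) → L1-HIT  vc=[9]
7: 0x24 (blk 9, set 1) → VC-HIT  vc=[25]
8: 0x66 (blk 25, set 1) → VC-HIT  vc=[9]
9: 0x4c (blk 19, set 3) → L1-HIT  vc=[9]

MISSES = 3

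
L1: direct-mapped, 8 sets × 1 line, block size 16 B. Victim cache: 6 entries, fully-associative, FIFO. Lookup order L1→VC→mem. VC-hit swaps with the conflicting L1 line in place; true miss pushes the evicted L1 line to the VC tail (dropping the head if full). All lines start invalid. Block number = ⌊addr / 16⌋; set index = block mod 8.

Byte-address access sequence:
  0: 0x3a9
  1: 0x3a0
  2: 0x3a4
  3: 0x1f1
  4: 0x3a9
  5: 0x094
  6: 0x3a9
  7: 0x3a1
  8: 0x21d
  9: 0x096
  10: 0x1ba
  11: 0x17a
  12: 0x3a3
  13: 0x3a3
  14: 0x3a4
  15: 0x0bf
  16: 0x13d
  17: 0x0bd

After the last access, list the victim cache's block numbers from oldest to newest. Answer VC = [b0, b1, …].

0: 0x3a9 (blk 58, set 2) → MISS  vc=[]
1: 0x3a0 (blk 58, set 2) → L1-HIT  vc=[]
2: 0x3a4 (blk 58, set 2) → L1-HIT  vc=[]
3: 0x1f1 (blk 31, set 7) → MISS  vc=[]
4: 0x3a9 (blk 58, set 2) → L1-HIT  vc=[]
5: 0x94 (blk 9, set 1) → MISS  vc=[]
6: 0x3a9 (blk 58, set 2) → L1-HIT  vc=[]
7: 0x3a1 (blk 58, set 2) → L1-HIT  vc=[]
8: 0x21d (blk 33, set 1) → MISS  vc=[9]
9: 0x96 (blk 9, set 1) → VC-HIT  vc=[33]
10: 0x1ba (blk 27, set 3) → MISS  vc=[33]
11: 0x17a (blk 23, set 7) → MISS  vc=[33, 31]
12: 0x3a3 (blk 58, set 2) → L1-HIT  vc=[33, 31]
13: 0x3a3 (blk 58, set 2) → L1-HIT  vc=[33, 31]
14: 0x3a4 (blk 58, set 2) → L1-HIT  vc=[33, 31]
15: 0xbf (blk 11, set 3) → MISS  vc=[33, 31, 27]
16: 0x13d (blk 19, set 3) → MISS  vc=[33, 31, 27, 11]
17: 0xbd (blk 11, set 3) → VC-HIT  vc=[33, 31, 27, 19]

VC = [33, 31, 27, 19]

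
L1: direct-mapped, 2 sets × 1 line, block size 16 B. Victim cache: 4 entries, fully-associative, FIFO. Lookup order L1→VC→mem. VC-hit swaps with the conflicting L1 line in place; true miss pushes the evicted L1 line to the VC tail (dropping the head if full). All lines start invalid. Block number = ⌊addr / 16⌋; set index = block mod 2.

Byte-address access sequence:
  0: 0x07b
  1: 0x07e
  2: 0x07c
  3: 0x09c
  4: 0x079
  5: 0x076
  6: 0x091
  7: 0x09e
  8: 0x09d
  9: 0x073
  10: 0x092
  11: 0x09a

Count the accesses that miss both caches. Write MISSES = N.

MISSES = 2

  [0] addr=0x7b blk=7 s=1: MISS | VC []
  [1] addr=0x7e blk=7 s=1: L1-HIT | VC []
  [2] addr=0x7c blk=7 s=1: L1-HIT | VC []
  [3] addr=0x9c blk=9 s=1: MISS | VC [7]
  [4] addr=0x79 blk=7 s=1: VC-HIT | VC [9]
  [5] addr=0x76 blk=7 s=1: L1-HIT | VC [9]
  [6] addr=0x91 blk=9 s=1: VC-HIT | VC [7]
  [7] addr=0x9e blk=9 s=1: L1-HIT | VC [7]
  [8] addr=0x9d blk=9 s=1: L1-HIT | VC [7]
  [9] addr=0x73 blk=7 s=1: VC-HIT | VC [9]
  [10] addr=0x92 blk=9 s=1: VC-HIT | VC [7]
  [11] addr=0x9a blk=9 s=1: L1-HIT | VC [7]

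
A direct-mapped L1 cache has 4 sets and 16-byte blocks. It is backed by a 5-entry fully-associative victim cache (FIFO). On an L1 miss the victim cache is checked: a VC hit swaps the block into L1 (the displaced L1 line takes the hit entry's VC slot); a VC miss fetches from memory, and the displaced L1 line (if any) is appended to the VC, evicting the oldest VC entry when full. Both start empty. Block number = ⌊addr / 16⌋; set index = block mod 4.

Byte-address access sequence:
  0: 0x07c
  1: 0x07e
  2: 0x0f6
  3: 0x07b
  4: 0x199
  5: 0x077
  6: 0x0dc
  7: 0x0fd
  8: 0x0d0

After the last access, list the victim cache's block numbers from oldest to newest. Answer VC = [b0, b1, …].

  [0] addr=0x7c blk=7 s=3: MISS | VC []
  [1] addr=0x7e blk=7 s=3: L1-HIT | VC []
  [2] addr=0xf6 blk=15 s=3: MISS | VC [7]
  [3] addr=0x7b blk=7 s=3: VC-HIT | VC [15]
  [4] addr=0x199 blk=25 s=1: MISS | VC [15]
  [5] addr=0x77 blk=7 s=3: L1-HIT | VC [15]
  [6] addr=0xdc blk=13 s=1: MISS | VC [15, 25]
  [7] addr=0xfd blk=15 s=3: VC-HIT | VC [7, 25]
  [8] addr=0xd0 blk=13 s=1: L1-HIT | VC [7, 25]

VC = [7, 25]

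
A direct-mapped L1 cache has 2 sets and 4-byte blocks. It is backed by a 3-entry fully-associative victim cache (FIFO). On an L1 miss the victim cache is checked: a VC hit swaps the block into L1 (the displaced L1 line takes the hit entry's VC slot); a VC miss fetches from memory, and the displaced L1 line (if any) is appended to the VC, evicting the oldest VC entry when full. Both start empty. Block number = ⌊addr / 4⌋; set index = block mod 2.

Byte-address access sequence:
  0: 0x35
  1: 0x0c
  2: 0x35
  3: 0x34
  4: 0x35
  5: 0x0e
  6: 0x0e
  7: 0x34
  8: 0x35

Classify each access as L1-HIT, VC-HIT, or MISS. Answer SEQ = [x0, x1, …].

  [0] addr=0x35 blk=13 s=1: MISS | VC []
  [1] addr=0xc blk=3 s=1: MISS | VC [13]
  [2] addr=0x35 blk=13 s=1: VC-HIT | VC [3]
  [3] addr=0x34 blk=13 s=1: L1-HIT | VC [3]
  [4] addr=0x35 blk=13 s=1: L1-HIT | VC [3]
  [5] addr=0xe blk=3 s=1: VC-HIT | VC [13]
  [6] addr=0xe blk=3 s=1: L1-HIT | VC [13]
  [7] addr=0x34 blk=13 s=1: VC-HIT | VC [3]
  [8] addr=0x35 blk=13 s=1: L1-HIT | VC [3]

SEQ = [MISS, MISS, VC-HIT, L1-HIT, L1-HIT, VC-HIT, L1-HIT, VC-HIT, L1-HIT]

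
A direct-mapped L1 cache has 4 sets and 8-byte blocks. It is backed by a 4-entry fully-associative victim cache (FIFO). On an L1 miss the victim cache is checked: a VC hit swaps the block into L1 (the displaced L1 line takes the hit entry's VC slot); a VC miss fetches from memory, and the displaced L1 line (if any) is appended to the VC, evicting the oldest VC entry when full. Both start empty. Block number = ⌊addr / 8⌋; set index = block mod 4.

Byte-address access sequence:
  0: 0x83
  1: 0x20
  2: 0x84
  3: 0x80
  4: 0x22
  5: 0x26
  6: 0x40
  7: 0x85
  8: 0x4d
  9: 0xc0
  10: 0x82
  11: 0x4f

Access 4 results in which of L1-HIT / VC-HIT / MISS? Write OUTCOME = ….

0: 0x83 (blk 16, set 0) → MISS  vc=[]
1: 0x20 (blk 4, set 0) → MISS  vc=[16]
2: 0x84 (blk 16, set 0) → VC-HIT  vc=[4]
3: 0x80 (blk 16, set 0) → L1-HIT  vc=[4]
4: 0x22 (blk 4, set 0) → VC-HIT  vc=[16]
5: 0x26 (blk 4, set 0) → L1-HIT  vc=[16]
6: 0x40 (blk 8, set 0) → MISS  vc=[16, 4]
7: 0x85 (blk 16, set 0) → VC-HIT  vc=[8, 4]
8: 0x4d (blk 9, set 1) → MISS  vc=[8, 4]
9: 0xc0 (blk 24, set 0) → MISS  vc=[8, 4, 16]
10: 0x82 (blk 16, set 0) → VC-HIT  vc=[8, 4, 24]
11: 0x4f (blk 9, set 1) → L1-HIT  vc=[8, 4, 24]

OUTCOME = VC-HIT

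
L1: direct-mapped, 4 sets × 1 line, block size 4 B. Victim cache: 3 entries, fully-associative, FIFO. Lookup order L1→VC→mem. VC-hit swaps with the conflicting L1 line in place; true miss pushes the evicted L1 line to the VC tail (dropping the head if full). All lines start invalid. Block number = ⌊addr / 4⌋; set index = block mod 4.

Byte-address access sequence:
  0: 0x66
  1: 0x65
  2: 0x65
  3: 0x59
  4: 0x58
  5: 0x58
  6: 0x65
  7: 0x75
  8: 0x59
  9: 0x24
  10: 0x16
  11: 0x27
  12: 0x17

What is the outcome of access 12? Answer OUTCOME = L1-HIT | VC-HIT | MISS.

#0 0x66→b25/s1 MISS; vc=[]
#1 0x65→b25/s1 L1-HIT; vc=[]
#2 0x65→b25/s1 L1-HIT; vc=[]
#3 0x59→b22/s2 MISS; vc=[]
#4 0x58→b22/s2 L1-HIT; vc=[]
#5 0x58→b22/s2 L1-HIT; vc=[]
#6 0x65→b25/s1 L1-HIT; vc=[]
#7 0x75→b29/s1 MISS; vc=[25]
#8 0x59→b22/s2 L1-HIT; vc=[25]
#9 0x24→b9/s1 MISS; vc=[25,29]
#10 0x16→b5/s1 MISS; vc=[25,29,9]
#11 0x27→b9/s1 VC-HIT; vc=[25,29,5]
#12 0x17→b5/s1 VC-HIT; vc=[25,29,9]

OUTCOME = VC-HIT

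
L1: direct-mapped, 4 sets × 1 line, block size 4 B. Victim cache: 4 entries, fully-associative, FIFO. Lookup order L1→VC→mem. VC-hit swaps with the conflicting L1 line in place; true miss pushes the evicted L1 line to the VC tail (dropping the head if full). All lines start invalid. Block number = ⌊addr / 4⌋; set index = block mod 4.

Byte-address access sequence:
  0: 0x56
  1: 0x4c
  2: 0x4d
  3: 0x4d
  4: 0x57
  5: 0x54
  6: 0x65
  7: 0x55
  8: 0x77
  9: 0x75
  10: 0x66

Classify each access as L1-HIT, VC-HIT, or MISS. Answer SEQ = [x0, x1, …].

SEQ = [MISS, MISS, L1-HIT, L1-HIT, L1-HIT, L1-HIT, MISS, VC-HIT, MISS, L1-HIT, VC-HIT]

0: 0x56 (blk 21, set 1) → MISS  vc=[]
1: 0x4c (blk 19, set 3) → MISS  vc=[]
2: 0x4d (blk 19, set 3) → L1-HIT  vc=[]
3: 0x4d (blk 19, set 3) → L1-HIT  vc=[]
4: 0x57 (blk 21, set 1) → L1-HIT  vc=[]
5: 0x54 (blk 21, set 1) → L1-HIT  vc=[]
6: 0x65 (blk 25, set 1) → MISS  vc=[21]
7: 0x55 (blk 21, set 1) → VC-HIT  vc=[25]
8: 0x77 (blk 29, set 1) → MISS  vc=[25, 21]
9: 0x75 (blk 29, set 1) → L1-HIT  vc=[25, 21]
10: 0x66 (blk 25, set 1) → VC-HIT  vc=[29, 21]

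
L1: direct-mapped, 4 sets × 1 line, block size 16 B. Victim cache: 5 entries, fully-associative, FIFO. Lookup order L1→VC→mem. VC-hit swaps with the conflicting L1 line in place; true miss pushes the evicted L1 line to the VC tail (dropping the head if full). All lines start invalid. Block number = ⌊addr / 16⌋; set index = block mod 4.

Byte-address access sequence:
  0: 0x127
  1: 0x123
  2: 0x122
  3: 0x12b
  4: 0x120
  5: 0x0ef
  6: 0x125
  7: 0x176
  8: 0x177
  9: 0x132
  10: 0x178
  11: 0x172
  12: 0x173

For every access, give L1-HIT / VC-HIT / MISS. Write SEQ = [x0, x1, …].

SEQ = [MISS, L1-HIT, L1-HIT, L1-HIT, L1-HIT, MISS, VC-HIT, MISS, L1-HIT, MISS, VC-HIT, L1-HIT, L1-HIT]

  [0] addr=0x127 blk=18 s=2: MISS | VC []
  [1] addr=0x123 blk=18 s=2: L1-HIT | VC []
  [2] addr=0x122 blk=18 s=2: L1-HIT | VC []
  [3] addr=0x12b blk=18 s=2: L1-HIT | VC []
  [4] addr=0x120 blk=18 s=2: L1-HIT | VC []
  [5] addr=0xef blk=14 s=2: MISS | VC [18]
  [6] addr=0x125 blk=18 s=2: VC-HIT | VC [14]
  [7] addr=0x176 blk=23 s=3: MISS | VC [14]
  [8] addr=0x177 blk=23 s=3: L1-HIT | VC [14]
  [9] addr=0x132 blk=19 s=3: MISS | VC [14, 23]
  [10] addr=0x178 blk=23 s=3: VC-HIT | VC [14, 19]
  [11] addr=0x172 blk=23 s=3: L1-HIT | VC [14, 19]
  [12] addr=0x173 blk=23 s=3: L1-HIT | VC [14, 19]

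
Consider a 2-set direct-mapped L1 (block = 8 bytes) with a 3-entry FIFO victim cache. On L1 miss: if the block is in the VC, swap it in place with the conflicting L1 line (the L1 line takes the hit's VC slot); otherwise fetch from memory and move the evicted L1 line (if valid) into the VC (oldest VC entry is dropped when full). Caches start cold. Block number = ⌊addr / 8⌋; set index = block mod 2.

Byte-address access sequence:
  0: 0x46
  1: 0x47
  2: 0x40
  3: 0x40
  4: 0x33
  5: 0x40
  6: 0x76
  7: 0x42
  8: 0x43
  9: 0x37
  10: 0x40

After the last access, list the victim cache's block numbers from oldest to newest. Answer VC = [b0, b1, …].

  [0] addr=0x46 blk=8 s=0: MISS | VC []
  [1] addr=0x47 blk=8 s=0: L1-HIT | VC []
  [2] addr=0x40 blk=8 s=0: L1-HIT | VC []
  [3] addr=0x40 blk=8 s=0: L1-HIT | VC []
  [4] addr=0x33 blk=6 s=0: MISS | VC [8]
  [5] addr=0x40 blk=8 s=0: VC-HIT | VC [6]
  [6] addr=0x76 blk=14 s=0: MISS | VC [6, 8]
  [7] addr=0x42 blk=8 s=0: VC-HIT | VC [6, 14]
  [8] addr=0x43 blk=8 s=0: L1-HIT | VC [6, 14]
  [9] addr=0x37 blk=6 s=0: VC-HIT | VC [8, 14]
  [10] addr=0x40 blk=8 s=0: VC-HIT | VC [6, 14]

VC = [6, 14]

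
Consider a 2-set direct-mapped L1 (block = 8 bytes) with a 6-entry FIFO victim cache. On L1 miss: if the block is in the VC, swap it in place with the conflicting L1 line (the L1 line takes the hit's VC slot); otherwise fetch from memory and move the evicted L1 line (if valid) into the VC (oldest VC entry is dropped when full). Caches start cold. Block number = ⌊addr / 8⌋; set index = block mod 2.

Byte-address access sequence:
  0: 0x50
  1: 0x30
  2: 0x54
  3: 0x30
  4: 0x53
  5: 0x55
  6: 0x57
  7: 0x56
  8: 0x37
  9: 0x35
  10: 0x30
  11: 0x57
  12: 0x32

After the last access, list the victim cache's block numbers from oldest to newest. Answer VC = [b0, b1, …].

  [0] addr=0x50 blk=10 s=0: MISS | VC []
  [1] addr=0x30 blk=6 s=0: MISS | VC [10]
  [2] addr=0x54 blk=10 s=0: VC-HIT | VC [6]
  [3] addr=0x30 blk=6 s=0: VC-HIT | VC [10]
  [4] addr=0x53 blk=10 s=0: VC-HIT | VC [6]
  [5] addr=0x55 blk=10 s=0: L1-HIT | VC [6]
  [6] addr=0x57 blk=10 s=0: L1-HIT | VC [6]
  [7] addr=0x56 blk=10 s=0: L1-HIT | VC [6]
  [8] addr=0x37 blk=6 s=0: VC-HIT | VC [10]
  [9] addr=0x35 blk=6 s=0: L1-HIT | VC [10]
  [10] addr=0x30 blk=6 s=0: L1-HIT | VC [10]
  [11] addr=0x57 blk=10 s=0: VC-HIT | VC [6]
  [12] addr=0x32 blk=6 s=0: VC-HIT | VC [10]

VC = [10]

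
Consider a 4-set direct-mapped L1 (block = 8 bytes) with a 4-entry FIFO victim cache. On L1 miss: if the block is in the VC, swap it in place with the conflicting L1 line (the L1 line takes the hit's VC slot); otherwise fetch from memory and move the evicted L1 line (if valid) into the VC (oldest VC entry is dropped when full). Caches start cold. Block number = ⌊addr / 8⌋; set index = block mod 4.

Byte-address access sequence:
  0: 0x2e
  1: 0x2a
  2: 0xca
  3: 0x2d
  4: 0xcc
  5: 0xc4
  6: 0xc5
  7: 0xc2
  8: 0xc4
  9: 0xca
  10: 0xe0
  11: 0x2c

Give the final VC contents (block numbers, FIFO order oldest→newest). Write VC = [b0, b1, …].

  [0] addr=0x2e blk=5 s=1: MISS | VC []
  [1] addr=0x2a blk=5 s=1: L1-HIT | VC []
  [2] addr=0xca blk=25 s=1: MISS | VC [5]
  [3] addr=0x2d blk=5 s=1: VC-HIT | VC [25]
  [4] addr=0xcc blk=25 s=1: VC-HIT | VC [5]
  [5] addr=0xc4 blk=24 s=0: MISS | VC [5]
  [6] addr=0xc5 blk=24 s=0: L1-HIT | VC [5]
  [7] addr=0xc2 blk=24 s=0: L1-HIT | VC [5]
  [8] addr=0xc4 blk=24 s=0: L1-HIT | VC [5]
  [9] addr=0xca blk=25 s=1: L1-HIT | VC [5]
  [10] addr=0xe0 blk=28 s=0: MISS | VC [5, 24]
  [11] addr=0x2c blk=5 s=1: VC-HIT | VC [25, 24]

VC = [25, 24]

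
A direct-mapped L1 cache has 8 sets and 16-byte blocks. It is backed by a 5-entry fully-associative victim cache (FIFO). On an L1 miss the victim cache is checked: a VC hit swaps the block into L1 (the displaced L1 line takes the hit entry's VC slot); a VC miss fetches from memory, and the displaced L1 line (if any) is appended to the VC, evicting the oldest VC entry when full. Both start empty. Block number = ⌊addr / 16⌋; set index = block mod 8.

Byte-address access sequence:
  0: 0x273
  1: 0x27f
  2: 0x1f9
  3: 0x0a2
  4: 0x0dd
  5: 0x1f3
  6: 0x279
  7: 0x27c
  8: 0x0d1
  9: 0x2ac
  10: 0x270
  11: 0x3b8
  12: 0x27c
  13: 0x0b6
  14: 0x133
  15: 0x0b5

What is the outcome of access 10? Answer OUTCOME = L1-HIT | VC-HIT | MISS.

0: 0x273 (blk 39, set 7) → MISS  vc=[]
1: 0x27f (blk 39, set 7) → L1-HIT  vc=[]
2: 0x1f9 (blk 31, set 7) → MISS  vc=[39]
3: 0xa2 (blk 10, set 2) → MISS  vc=[39]
4: 0xdd (blk 13, set 5) → MISS  vc=[39]
5: 0x1f3 (blk 31, set 7) → L1-HIT  vc=[39]
6: 0x279 (blk 39, set 7) → VC-HIT  vc=[31]
7: 0x27c (blk 39, set 7) → L1-HIT  vc=[31]
8: 0xd1 (blk 13, set 5) → L1-HIT  vc=[31]
9: 0x2ac (blk 42, set 2) → MISS  vc=[31, 10]
10: 0x270 (blk 39, set 7) → L1-HIT  vc=[31, 10]
11: 0x3b8 (blk 59, set 3) → MISS  vc=[31, 10]
12: 0x27c (blk 39, set 7) → L1-HIT  vc=[31, 10]
13: 0xb6 (blk 11, set 3) → MISS  vc=[31, 10, 59]
14: 0x133 (blk 19, set 3) → MISS  vc=[31, 10, 59, 11]
15: 0xb5 (blk 11, set 3) → VC-HIT  vc=[31, 10, 59, 19]

OUTCOME = L1-HIT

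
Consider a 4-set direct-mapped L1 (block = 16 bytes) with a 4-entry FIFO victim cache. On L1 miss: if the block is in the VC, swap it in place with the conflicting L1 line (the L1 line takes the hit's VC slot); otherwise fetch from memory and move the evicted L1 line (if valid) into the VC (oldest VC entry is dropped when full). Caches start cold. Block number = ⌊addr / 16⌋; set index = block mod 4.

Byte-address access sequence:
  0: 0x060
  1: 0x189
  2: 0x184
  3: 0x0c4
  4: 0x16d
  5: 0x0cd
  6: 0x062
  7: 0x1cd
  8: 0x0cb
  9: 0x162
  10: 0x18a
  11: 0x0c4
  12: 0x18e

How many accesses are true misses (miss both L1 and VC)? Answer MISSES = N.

0: 0x60 (blk 6, set 2) → MISS  vc=[]
1: 0x189 (blk 24, set 0) → MISS  vc=[]
2: 0x184 (blk 24, set 0) → L1-HIT  vc=[]
3: 0xc4 (blk 12, set 0) → MISS  vc=[24]
4: 0x16d (blk 22, set 2) → MISS  vc=[24, 6]
5: 0xcd (blk 12, set 0) → L1-HIT  vc=[24, 6]
6: 0x62 (blk 6, set 2) → VC-HIT  vc=[24, 22]
7: 0x1cd (blk 28, set 0) → MISS  vc=[24, 22, 12]
8: 0xcb (blk 12, set 0) → VC-HIT  vc=[24, 22, 28]
9: 0x162 (blk 22, set 2) → VC-HIT  vc=[24, 6, 28]
10: 0x18a (blk 24, set 0) → VC-HIT  vc=[12, 6, 28]
11: 0xc4 (blk 12, set 0) → VC-HIT  vc=[24, 6, 28]
12: 0x18e (blk 24, set 0) → VC-HIT  vc=[12, 6, 28]

MISSES = 5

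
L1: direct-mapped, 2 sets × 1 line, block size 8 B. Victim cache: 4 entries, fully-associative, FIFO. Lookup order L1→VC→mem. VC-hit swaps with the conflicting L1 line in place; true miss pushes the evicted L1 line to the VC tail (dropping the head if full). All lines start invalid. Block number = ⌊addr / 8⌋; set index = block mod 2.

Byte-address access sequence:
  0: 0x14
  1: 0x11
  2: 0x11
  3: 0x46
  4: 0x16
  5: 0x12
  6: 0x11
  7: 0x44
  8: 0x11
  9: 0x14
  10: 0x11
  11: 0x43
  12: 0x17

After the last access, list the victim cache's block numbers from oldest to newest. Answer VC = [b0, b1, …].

VC = [8]

#0 0x14→b2/s0 MISS; vc=[]
#1 0x11→b2/s0 L1-HIT; vc=[]
#2 0x11→b2/s0 L1-HIT; vc=[]
#3 0x46→b8/s0 MISS; vc=[2]
#4 0x16→b2/s0 VC-HIT; vc=[8]
#5 0x12→b2/s0 L1-HIT; vc=[8]
#6 0x11→b2/s0 L1-HIT; vc=[8]
#7 0x44→b8/s0 VC-HIT; vc=[2]
#8 0x11→b2/s0 VC-HIT; vc=[8]
#9 0x14→b2/s0 L1-HIT; vc=[8]
#10 0x11→b2/s0 L1-HIT; vc=[8]
#11 0x43→b8/s0 VC-HIT; vc=[2]
#12 0x17→b2/s0 VC-HIT; vc=[8]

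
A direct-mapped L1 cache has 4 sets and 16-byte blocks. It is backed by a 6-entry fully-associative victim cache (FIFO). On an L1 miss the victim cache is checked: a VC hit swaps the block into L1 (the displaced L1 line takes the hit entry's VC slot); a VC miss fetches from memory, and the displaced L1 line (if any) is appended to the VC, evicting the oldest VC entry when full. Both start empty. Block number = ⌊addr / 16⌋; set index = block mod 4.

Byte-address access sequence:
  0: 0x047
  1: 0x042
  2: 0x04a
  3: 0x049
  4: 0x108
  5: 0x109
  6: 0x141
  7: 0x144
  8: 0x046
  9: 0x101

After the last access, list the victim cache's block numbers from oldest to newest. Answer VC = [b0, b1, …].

  [0] addr=0x47 blk=4 s=0: MISS | VC []
  [1] addr=0x42 blk=4 s=0: L1-HIT | VC []
  [2] addr=0x4a blk=4 s=0: L1-HIT | VC []
  [3] addr=0x49 blk=4 s=0: L1-HIT | VC []
  [4] addr=0x108 blk=16 s=0: MISS | VC [4]
  [5] addr=0x109 blk=16 s=0: L1-HIT | VC [4]
  [6] addr=0x141 blk=20 s=0: MISS | VC [4, 16]
  [7] addr=0x144 blk=20 s=0: L1-HIT | VC [4, 16]
  [8] addr=0x46 blk=4 s=0: VC-HIT | VC [20, 16]
  [9] addr=0x101 blk=16 s=0: VC-HIT | VC [20, 4]

VC = [20, 4]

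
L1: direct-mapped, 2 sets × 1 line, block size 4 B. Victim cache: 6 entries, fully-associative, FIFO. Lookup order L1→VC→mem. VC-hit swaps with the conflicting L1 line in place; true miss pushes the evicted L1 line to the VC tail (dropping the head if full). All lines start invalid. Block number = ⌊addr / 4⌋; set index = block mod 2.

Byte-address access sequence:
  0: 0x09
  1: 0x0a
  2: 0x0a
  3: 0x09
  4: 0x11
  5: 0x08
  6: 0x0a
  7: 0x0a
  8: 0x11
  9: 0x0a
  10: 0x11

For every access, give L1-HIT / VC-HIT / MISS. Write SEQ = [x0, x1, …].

0: 0x9 (blk 2, set 0) → MISS  vc=[]
1: 0xa (blk 2, set 0) → L1-HIT  vc=[]
2: 0xa (blk 2, set 0) → L1-HIT  vc=[]
3: 0x9 (blk 2, set 0) → L1-HIT  vc=[]
4: 0x11 (blk 4, set 0) → MISS  vc=[2]
5: 0x8 (blk 2, set 0) → VC-HIT  vc=[4]
6: 0xa (blk 2, set 0) → L1-HIT  vc=[4]
7: 0xa (blk 2, set 0) → L1-HIT  vc=[4]
8: 0x11 (blk 4, set 0) → VC-HIT  vc=[2]
9: 0xa (blk 2, set 0) → VC-HIT  vc=[4]
10: 0x11 (blk 4, set 0) → VC-HIT  vc=[2]

SEQ = [MISS, L1-HIT, L1-HIT, L1-HIT, MISS, VC-HIT, L1-HIT, L1-HIT, VC-HIT, VC-HIT, VC-HIT]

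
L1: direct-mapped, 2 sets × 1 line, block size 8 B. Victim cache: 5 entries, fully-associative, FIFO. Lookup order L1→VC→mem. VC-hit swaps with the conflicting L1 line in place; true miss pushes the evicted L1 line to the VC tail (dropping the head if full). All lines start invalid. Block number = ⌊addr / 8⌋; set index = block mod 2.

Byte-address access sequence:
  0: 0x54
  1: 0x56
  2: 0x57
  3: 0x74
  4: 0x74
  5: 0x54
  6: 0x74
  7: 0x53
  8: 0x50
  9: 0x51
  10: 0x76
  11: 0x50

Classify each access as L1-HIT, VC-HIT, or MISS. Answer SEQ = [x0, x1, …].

SEQ = [MISS, L1-HIT, L1-HIT, MISS, L1-HIT, VC-HIT, VC-HIT, VC-HIT, L1-HIT, L1-HIT, VC-HIT, VC-HIT]

  [0] addr=0x54 blk=10 s=0: MISS | VC []
  [1] addr=0x56 blk=10 s=0: L1-HIT | VC []
  [2] addr=0x57 blk=10 s=0: L1-HIT | VC []
  [3] addr=0x74 blk=14 s=0: MISS | VC [10]
  [4] addr=0x74 blk=14 s=0: L1-HIT | VC [10]
  [5] addr=0x54 blk=10 s=0: VC-HIT | VC [14]
  [6] addr=0x74 blk=14 s=0: VC-HIT | VC [10]
  [7] addr=0x53 blk=10 s=0: VC-HIT | VC [14]
  [8] addr=0x50 blk=10 s=0: L1-HIT | VC [14]
  [9] addr=0x51 blk=10 s=0: L1-HIT | VC [14]
  [10] addr=0x76 blk=14 s=0: VC-HIT | VC [10]
  [11] addr=0x50 blk=10 s=0: VC-HIT | VC [14]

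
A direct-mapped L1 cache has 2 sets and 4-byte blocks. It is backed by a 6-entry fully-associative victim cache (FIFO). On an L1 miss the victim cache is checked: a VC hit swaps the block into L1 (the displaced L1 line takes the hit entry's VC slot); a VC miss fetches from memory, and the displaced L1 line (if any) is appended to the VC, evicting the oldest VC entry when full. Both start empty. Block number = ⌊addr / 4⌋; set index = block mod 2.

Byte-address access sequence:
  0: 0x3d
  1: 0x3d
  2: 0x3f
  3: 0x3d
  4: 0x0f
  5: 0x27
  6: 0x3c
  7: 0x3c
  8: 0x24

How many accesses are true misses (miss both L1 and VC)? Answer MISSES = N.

  [0] addr=0x3d blk=15 s=1: MISS | VC []
  [1] addr=0x3d blk=15 s=1: L1-HIT | VC []
  [2] addr=0x3f blk=15 s=1: L1-HIT | VC []
  [3] addr=0x3d blk=15 s=1: L1-HIT | VC []
  [4] addr=0xf blk=3 s=1: MISS | VC [15]
  [5] addr=0x27 blk=9 s=1: MISS | VC [15, 3]
  [6] addr=0x3c blk=15 s=1: VC-HIT | VC [9, 3]
  [7] addr=0x3c blk=15 s=1: L1-HIT | VC [9, 3]
  [8] addr=0x24 blk=9 s=1: VC-HIT | VC [15, 3]

MISSES = 3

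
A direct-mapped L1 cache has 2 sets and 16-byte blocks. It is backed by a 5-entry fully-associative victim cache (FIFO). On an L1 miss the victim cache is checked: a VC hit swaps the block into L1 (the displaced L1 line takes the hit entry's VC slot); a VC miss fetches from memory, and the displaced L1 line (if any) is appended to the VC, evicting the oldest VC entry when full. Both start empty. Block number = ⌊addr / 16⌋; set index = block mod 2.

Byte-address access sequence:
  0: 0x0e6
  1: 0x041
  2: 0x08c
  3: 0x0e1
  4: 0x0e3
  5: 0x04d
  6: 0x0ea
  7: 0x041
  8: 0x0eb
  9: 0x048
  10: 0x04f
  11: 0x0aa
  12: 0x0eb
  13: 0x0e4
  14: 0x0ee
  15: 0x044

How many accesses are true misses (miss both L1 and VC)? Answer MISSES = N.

MISSES = 4

  [0] addr=0xe6 blk=14 s=0: MISS | VC []
  [1] addr=0x41 blk=4 s=0: MISS | VC [14]
  [2] addr=0x8c blk=8 s=0: MISS | VC [14, 4]
  [3] addr=0xe1 blk=14 s=0: VC-HIT | VC [8, 4]
  [4] addr=0xe3 blk=14 s=0: L1-HIT | VC [8, 4]
  [5] addr=0x4d blk=4 s=0: VC-HIT | VC [8, 14]
  [6] addr=0xea blk=14 s=0: VC-HIT | VC [8, 4]
  [7] addr=0x41 blk=4 s=0: VC-HIT | VC [8, 14]
  [8] addr=0xeb blk=14 s=0: VC-HIT | VC [8, 4]
  [9] addr=0x48 blk=4 s=0: VC-HIT | VC [8, 14]
  [10] addr=0x4f blk=4 s=0: L1-HIT | VC [8, 14]
  [11] addr=0xaa blk=10 s=0: MISS | VC [8, 14, 4]
  [12] addr=0xeb blk=14 s=0: VC-HIT | VC [8, 10, 4]
  [13] addr=0xe4 blk=14 s=0: L1-HIT | VC [8, 10, 4]
  [14] addr=0xee blk=14 s=0: L1-HIT | VC [8, 10, 4]
  [15] addr=0x44 blk=4 s=0: VC-HIT | VC [8, 10, 14]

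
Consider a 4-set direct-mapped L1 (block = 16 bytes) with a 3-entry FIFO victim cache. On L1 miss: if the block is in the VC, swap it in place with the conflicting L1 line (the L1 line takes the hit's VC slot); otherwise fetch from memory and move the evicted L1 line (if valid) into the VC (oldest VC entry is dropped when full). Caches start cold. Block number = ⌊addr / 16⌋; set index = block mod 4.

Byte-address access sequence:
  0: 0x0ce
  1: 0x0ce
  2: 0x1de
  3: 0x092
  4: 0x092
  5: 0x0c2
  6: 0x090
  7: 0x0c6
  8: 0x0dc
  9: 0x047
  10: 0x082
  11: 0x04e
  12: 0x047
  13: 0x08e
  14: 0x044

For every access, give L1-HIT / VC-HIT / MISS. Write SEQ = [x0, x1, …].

SEQ = [MISS, L1-HIT, MISS, MISS, L1-HIT, L1-HIT, L1-HIT, L1-HIT, MISS, MISS, MISS, VC-HIT, L1-HIT, VC-HIT, VC-HIT]

#0 0xce→b12/s0 MISS; vc=[]
#1 0xce→b12/s0 L1-HIT; vc=[]
#2 0x1de→b29/s1 MISS; vc=[]
#3 0x92→b9/s1 MISS; vc=[29]
#4 0x92→b9/s1 L1-HIT; vc=[29]
#5 0xc2→b12/s0 L1-HIT; vc=[29]
#6 0x90→b9/s1 L1-HIT; vc=[29]
#7 0xc6→b12/s0 L1-HIT; vc=[29]
#8 0xdc→b13/s1 MISS; vc=[29,9]
#9 0x47→b4/s0 MISS; vc=[29,9,12]
#10 0x82→b8/s0 MISS; vc=[9,12,4]
#11 0x4e→b4/s0 VC-HIT; vc=[9,12,8]
#12 0x47→b4/s0 L1-HIT; vc=[9,12,8]
#13 0x8e→b8/s0 VC-HIT; vc=[9,12,4]
#14 0x44→b4/s0 VC-HIT; vc=[9,12,8]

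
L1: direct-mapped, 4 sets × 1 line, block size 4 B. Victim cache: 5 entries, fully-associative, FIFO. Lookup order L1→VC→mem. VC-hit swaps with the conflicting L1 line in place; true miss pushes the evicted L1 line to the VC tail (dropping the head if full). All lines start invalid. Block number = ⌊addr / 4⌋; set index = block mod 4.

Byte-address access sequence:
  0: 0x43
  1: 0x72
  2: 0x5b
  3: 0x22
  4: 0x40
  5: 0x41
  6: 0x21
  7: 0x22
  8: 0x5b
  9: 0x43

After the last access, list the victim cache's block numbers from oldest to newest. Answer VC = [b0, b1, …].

VC = [8, 28]

  [0] addr=0x43 blk=16 s=0: MISS | VC []
  [1] addr=0x72 blk=28 s=0: MISS | VC [16]
  [2] addr=0x5b blk=22 s=2: MISS | VC [16]
  [3] addr=0x22 blk=8 s=0: MISS | VC [16, 28]
  [4] addr=0x40 blk=16 s=0: VC-HIT | VC [8, 28]
  [5] addr=0x41 blk=16 s=0: L1-HIT | VC [8, 28]
  [6] addr=0x21 blk=8 s=0: VC-HIT | VC [16, 28]
  [7] addr=0x22 blk=8 s=0: L1-HIT | VC [16, 28]
  [8] addr=0x5b blk=22 s=2: L1-HIT | VC [16, 28]
  [9] addr=0x43 blk=16 s=0: VC-HIT | VC [8, 28]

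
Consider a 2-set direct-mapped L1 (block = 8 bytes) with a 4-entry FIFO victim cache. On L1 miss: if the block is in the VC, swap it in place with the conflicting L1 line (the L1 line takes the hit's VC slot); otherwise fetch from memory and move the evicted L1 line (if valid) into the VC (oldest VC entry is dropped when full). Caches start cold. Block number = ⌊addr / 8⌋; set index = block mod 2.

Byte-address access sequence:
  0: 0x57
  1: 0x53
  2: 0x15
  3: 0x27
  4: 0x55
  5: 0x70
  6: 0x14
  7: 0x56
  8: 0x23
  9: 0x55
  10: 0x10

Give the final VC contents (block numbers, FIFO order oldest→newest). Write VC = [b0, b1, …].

VC = [4, 14, 10]

#0 0x57→b10/s0 MISS; vc=[]
#1 0x53→b10/s0 L1-HIT; vc=[]
#2 0x15→b2/s0 MISS; vc=[10]
#3 0x27→b4/s0 MISS; vc=[10,2]
#4 0x55→b10/s0 VC-HIT; vc=[4,2]
#5 0x70→b14/s0 MISS; vc=[4,2,10]
#6 0x14→b2/s0 VC-HIT; vc=[4,14,10]
#7 0x56→b10/s0 VC-HIT; vc=[4,14,2]
#8 0x23→b4/s0 VC-HIT; vc=[10,14,2]
#9 0x55→b10/s0 VC-HIT; vc=[4,14,2]
#10 0x10→b2/s0 VC-HIT; vc=[4,14,10]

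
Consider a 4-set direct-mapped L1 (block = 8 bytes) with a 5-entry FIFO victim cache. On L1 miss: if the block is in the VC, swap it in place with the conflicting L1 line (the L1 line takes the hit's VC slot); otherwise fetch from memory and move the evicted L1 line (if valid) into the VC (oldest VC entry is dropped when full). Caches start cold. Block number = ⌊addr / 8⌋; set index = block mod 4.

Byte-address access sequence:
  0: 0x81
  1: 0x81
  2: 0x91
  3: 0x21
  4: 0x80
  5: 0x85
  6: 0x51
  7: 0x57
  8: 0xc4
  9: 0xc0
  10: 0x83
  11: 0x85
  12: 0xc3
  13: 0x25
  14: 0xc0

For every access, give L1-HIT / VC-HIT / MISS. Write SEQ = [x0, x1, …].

SEQ = [MISS, L1-HIT, MISS, MISS, VC-HIT, L1-HIT, MISS, L1-HIT, MISS, L1-HIT, VC-HIT, L1-HIT, VC-HIT, VC-HIT, VC-HIT]

0: 0x81 (blk 16, set 0) → MISS  vc=[]
1: 0x81 (blk 16, set 0) → L1-HIT  vc=[]
2: 0x91 (blk 18, set 2) → MISS  vc=[]
3: 0x21 (blk 4, set 0) → MISS  vc=[16]
4: 0x80 (blk 16, set 0) → VC-HIT  vc=[4]
5: 0x85 (blk 16, set 0) → L1-HIT  vc=[4]
6: 0x51 (blk 10, set 2) → MISS  vc=[4, 18]
7: 0x57 (blk 10, set 2) → L1-HIT  vc=[4, 18]
8: 0xc4 (blk 24, set 0) → MISS  vc=[4, 18, 16]
9: 0xc0 (blk 24, set 0) → L1-HIT  vc=[4, 18, 16]
10: 0x83 (blk 16, set 0) → VC-HIT  vc=[4, 18, 24]
11: 0x85 (blk 16, set 0) → L1-HIT  vc=[4, 18, 24]
12: 0xc3 (blk 24, set 0) → VC-HIT  vc=[4, 18, 16]
13: 0x25 (blk 4, set 0) → VC-HIT  vc=[24, 18, 16]
14: 0xc0 (blk 24, set 0) → VC-HIT  vc=[4, 18, 16]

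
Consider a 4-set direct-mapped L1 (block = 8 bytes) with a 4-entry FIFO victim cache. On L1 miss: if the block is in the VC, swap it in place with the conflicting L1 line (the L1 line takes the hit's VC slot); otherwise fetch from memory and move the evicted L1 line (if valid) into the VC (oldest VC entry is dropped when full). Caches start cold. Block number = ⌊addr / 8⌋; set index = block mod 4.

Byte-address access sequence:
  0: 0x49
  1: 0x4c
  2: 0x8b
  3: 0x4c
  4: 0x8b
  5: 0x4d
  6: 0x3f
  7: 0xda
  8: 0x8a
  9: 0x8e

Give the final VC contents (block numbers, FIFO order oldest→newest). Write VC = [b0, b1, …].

  [0] addr=0x49 blk=9 s=1: MISS | VC []
  [1] addr=0x4c blk=9 s=1: L1-HIT | VC []
  [2] addr=0x8b blk=17 s=1: MISS | VC [9]
  [3] addr=0x4c blk=9 s=1: VC-HIT | VC [17]
  [4] addr=0x8b blk=17 s=1: VC-HIT | VC [9]
  [5] addr=0x4d blk=9 s=1: VC-HIT | VC [17]
  [6] addr=0x3f blk=7 s=3: MISS | VC [17]
  [7] addr=0xda blk=27 s=3: MISS | VC [17, 7]
  [8] addr=0x8a blk=17 s=1: VC-HIT | VC [9, 7]
  [9] addr=0x8e blk=17 s=1: L1-HIT | VC [9, 7]

VC = [9, 7]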